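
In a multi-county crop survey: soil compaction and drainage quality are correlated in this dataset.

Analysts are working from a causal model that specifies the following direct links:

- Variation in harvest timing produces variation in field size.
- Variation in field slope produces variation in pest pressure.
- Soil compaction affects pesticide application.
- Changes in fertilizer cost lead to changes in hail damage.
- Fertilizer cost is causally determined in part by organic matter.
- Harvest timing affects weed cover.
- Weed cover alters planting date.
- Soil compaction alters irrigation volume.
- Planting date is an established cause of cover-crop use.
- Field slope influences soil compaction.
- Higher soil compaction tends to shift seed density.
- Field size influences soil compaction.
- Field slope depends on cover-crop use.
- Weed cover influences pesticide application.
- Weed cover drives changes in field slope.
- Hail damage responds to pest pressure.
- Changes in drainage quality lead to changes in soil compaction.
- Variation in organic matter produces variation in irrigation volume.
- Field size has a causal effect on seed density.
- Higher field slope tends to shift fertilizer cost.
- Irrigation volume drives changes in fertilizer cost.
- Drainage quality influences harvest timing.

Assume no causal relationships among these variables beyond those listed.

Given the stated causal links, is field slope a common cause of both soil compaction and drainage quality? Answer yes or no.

no

Field slope has no stated causal path to drainage quality. A confounder must cause both variables, so field slope does not qualify.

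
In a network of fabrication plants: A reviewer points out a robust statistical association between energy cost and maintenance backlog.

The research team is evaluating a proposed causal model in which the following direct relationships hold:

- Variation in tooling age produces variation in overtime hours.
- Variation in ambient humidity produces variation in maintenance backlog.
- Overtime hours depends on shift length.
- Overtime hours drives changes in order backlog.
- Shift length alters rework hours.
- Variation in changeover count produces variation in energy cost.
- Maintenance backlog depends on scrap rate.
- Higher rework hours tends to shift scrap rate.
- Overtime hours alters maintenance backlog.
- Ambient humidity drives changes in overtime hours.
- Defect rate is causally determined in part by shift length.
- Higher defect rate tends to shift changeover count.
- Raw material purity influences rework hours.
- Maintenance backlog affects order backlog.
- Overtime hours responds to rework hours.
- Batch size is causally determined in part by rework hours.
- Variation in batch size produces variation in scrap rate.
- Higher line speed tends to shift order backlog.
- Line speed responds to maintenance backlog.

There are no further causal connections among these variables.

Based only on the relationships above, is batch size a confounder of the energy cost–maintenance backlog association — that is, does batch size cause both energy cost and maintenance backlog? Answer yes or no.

Batch size has no stated causal path to energy cost. A confounder must cause both variables, so batch size does not qualify.

no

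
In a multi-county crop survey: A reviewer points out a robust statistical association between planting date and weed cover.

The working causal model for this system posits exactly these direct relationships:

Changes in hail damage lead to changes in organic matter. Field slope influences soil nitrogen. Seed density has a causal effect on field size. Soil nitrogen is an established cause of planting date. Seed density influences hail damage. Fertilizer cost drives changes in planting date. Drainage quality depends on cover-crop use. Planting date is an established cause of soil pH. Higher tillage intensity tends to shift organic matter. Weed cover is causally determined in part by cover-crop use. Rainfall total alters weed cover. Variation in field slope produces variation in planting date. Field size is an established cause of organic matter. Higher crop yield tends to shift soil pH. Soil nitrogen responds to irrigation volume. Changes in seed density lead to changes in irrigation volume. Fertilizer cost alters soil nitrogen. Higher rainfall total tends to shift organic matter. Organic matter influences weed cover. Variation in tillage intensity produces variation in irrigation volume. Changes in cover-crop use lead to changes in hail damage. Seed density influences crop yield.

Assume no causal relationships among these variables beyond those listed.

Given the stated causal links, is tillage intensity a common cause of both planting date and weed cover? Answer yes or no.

yes

Tillage intensity has a causal path to planting date (tillage intensity → irrigation volume → soil nitrogen → planting date) and to weed cover (tillage intensity → organic matter → weed cover), so it is a common cause of both — a confounder.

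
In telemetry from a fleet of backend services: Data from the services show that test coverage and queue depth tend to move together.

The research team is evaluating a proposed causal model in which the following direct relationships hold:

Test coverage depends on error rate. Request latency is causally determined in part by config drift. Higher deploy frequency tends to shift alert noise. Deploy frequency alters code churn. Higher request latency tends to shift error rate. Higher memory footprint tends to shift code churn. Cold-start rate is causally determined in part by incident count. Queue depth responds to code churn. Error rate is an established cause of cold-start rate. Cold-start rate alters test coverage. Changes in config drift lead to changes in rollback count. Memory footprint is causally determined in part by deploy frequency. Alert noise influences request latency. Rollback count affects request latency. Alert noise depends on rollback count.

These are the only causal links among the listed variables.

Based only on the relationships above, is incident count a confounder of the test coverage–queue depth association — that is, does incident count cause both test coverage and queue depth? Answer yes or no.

Incident count has no stated causal path to queue depth. A confounder must cause both variables, so incident count does not qualify.

no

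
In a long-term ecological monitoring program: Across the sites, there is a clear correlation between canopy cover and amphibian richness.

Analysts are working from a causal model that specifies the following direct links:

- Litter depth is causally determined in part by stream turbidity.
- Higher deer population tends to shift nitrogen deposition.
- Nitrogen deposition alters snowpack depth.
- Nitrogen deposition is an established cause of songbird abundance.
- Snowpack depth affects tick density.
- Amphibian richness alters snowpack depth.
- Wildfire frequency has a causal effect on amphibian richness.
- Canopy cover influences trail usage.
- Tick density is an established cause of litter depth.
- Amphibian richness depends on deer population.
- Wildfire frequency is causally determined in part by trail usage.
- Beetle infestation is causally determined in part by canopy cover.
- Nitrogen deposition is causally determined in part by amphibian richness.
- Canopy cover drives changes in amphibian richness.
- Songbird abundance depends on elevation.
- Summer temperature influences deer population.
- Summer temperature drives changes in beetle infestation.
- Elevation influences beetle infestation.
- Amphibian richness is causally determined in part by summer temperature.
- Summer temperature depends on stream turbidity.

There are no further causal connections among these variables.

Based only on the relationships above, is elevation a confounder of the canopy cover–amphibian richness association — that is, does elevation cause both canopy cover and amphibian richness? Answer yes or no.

no

Elevation has no stated causal path to either canopy cover or amphibian richness. A confounder must cause both variables, so elevation does not qualify.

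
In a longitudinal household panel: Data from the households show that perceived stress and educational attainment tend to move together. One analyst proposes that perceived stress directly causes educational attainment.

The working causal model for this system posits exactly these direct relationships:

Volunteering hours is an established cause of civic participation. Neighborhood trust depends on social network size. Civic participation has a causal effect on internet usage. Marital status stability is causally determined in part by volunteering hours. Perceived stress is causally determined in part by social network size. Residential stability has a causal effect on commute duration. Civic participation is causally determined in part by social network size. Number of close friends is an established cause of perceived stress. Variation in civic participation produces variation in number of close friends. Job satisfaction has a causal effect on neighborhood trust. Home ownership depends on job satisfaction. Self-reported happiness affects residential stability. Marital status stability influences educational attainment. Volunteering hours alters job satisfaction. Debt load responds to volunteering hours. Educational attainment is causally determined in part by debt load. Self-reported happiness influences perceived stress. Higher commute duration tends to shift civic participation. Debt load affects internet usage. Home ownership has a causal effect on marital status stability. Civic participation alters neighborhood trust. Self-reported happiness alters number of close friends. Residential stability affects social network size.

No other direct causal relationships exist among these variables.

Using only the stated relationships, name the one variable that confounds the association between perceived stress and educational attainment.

volunteering hours

Volunteering hours has a causal path to perceived stress (volunteering hours → civic participation → number of close friends → perceived stress) and a separate causal path to educational attainment (volunteering hours → marital status stability → educational attainment), so it is a common cause of both.
No stated relationship gives perceived stress a causal route to educational attainment, so the correlation is explained by the shared upstream cause rather than a direct effect.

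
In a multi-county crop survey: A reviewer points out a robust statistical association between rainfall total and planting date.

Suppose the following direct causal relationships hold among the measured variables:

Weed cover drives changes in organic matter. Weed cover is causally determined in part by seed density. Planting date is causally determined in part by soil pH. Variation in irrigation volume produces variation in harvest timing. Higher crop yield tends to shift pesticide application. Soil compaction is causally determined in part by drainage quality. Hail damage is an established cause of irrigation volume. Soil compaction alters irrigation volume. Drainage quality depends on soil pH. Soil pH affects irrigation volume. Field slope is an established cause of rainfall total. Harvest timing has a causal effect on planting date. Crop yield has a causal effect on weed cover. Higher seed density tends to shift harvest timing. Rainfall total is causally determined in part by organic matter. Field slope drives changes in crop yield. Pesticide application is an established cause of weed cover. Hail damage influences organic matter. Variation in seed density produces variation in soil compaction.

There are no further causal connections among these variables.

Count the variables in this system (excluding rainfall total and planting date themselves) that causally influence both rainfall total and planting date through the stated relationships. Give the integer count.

2

The common causes are: hail damage (to rainfall total via hail damage → organic matter → rainfall total; to planting date via hail damage → irrigation volume → harvest timing → planting date); seed density (to rainfall total via seed density → weed cover → organic matter → rainfall total; to planting date via seed density → harvest timing → planting date).
Every other variable lacks a causal path to at least one of rainfall total and planting date.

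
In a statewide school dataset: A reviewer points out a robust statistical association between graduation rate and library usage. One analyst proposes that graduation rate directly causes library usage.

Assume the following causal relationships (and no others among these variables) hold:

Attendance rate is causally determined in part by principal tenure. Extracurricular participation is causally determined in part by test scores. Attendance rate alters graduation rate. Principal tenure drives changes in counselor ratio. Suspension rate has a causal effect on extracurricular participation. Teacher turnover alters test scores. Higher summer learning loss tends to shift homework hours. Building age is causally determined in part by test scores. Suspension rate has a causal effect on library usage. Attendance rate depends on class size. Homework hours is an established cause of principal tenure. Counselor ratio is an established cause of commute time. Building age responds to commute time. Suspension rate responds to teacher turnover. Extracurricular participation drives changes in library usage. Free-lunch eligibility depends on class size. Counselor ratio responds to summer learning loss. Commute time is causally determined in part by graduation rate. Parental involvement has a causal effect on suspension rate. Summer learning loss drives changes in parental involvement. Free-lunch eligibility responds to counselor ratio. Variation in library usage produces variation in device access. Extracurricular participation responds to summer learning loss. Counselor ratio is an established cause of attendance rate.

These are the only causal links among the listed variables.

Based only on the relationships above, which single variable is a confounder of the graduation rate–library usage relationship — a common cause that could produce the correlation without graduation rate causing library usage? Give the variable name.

Summer learning loss has a causal path to graduation rate (summer learning loss → counselor ratio → attendance rate → graduation rate) and a separate causal path to library usage (summer learning loss → extracurricular participation → library usage), so it is a common cause of both.
No stated relationship gives graduation rate a causal route to library usage, so the correlation is explained by the shared upstream cause rather than a direct effect.

summer learning loss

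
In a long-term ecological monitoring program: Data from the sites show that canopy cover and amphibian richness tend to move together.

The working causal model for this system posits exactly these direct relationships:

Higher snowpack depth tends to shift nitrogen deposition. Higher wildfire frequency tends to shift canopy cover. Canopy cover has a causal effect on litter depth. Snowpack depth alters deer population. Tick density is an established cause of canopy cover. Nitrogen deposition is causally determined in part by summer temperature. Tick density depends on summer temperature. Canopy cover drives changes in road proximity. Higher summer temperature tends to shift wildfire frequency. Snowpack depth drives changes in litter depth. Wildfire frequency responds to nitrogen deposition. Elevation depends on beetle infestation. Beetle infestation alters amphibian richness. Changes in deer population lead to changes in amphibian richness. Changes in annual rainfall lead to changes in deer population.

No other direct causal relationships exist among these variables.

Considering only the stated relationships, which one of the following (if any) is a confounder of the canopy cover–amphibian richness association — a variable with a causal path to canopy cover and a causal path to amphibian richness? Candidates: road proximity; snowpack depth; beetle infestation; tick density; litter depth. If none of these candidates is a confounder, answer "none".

snowpack depth

Snowpack depth causes canopy cover (snowpack depth → nitrogen deposition → wildfire frequency → canopy cover) and also causes amphibian richness (snowpack depth → deer population → amphibian richness); it is a common cause of both.
Each of the other candidates lacks a causal path to at least one of canopy cover and amphibian richness, so they do not confound the relationship.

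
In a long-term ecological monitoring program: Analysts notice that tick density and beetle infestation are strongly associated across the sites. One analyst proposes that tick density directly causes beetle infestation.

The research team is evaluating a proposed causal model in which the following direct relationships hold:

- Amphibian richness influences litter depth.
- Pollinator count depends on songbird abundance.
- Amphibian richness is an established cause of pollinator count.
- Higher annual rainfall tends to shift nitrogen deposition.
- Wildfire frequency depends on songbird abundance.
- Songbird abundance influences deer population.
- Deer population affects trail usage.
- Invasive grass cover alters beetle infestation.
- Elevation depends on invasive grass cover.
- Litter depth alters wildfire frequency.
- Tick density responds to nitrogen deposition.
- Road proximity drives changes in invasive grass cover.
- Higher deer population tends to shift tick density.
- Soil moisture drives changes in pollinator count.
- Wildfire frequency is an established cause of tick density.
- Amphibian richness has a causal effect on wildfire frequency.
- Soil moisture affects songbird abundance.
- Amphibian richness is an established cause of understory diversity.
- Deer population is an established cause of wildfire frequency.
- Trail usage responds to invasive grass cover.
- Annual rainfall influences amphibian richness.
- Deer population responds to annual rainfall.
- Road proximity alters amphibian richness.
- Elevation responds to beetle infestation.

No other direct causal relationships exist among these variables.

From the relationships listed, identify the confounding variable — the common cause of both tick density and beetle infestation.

Road proximity has a causal path to tick density (road proximity → amphibian richness → wildfire frequency → tick density) and a separate causal path to beetle infestation (road proximity → invasive grass cover → beetle infestation), so it is a common cause of both.
No stated relationship gives tick density a causal route to beetle infestation, so the correlation is explained by the shared upstream cause rather than a direct effect.

road proximity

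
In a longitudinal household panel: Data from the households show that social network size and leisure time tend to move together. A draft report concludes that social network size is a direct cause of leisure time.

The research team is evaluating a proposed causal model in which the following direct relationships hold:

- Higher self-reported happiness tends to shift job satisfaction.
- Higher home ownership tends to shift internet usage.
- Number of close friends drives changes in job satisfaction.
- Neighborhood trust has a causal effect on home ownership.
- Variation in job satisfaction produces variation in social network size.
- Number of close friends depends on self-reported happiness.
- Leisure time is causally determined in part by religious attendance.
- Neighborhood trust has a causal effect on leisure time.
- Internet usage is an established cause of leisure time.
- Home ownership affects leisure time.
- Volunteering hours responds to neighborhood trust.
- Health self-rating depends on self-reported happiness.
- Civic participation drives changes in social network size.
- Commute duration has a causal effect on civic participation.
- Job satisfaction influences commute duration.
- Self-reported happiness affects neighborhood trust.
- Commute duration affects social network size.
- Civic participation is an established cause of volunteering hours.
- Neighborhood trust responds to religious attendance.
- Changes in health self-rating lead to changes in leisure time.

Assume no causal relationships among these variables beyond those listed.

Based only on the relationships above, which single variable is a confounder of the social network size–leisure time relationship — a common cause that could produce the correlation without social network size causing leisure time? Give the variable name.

Self-reported happiness has a causal path to social network size (self-reported happiness → job satisfaction → social network size) and a separate causal path to leisure time (self-reported happiness → neighborhood trust → leisure time), so it is a common cause of both.
No stated relationship gives social network size a causal route to leisure time, so the correlation is explained by the shared upstream cause rather than a direct effect.

self-reported happiness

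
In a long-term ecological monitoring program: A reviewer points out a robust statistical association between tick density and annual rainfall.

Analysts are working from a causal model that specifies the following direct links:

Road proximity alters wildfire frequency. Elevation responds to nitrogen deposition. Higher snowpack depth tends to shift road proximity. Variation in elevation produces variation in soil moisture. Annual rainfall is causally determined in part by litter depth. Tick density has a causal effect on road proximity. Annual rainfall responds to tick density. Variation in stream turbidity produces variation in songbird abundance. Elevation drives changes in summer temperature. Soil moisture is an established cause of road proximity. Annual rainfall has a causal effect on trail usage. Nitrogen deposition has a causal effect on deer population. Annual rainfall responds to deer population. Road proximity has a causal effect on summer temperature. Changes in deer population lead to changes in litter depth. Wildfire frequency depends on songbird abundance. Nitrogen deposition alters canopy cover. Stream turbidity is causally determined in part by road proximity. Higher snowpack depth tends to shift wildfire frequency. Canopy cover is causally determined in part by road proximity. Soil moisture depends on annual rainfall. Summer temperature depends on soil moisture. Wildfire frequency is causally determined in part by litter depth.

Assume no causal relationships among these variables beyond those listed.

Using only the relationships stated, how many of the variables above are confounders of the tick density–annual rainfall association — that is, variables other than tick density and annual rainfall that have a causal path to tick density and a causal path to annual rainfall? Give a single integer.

No listed variable has a causal path to both tick density and annual rainfall, so there are no common causes.

0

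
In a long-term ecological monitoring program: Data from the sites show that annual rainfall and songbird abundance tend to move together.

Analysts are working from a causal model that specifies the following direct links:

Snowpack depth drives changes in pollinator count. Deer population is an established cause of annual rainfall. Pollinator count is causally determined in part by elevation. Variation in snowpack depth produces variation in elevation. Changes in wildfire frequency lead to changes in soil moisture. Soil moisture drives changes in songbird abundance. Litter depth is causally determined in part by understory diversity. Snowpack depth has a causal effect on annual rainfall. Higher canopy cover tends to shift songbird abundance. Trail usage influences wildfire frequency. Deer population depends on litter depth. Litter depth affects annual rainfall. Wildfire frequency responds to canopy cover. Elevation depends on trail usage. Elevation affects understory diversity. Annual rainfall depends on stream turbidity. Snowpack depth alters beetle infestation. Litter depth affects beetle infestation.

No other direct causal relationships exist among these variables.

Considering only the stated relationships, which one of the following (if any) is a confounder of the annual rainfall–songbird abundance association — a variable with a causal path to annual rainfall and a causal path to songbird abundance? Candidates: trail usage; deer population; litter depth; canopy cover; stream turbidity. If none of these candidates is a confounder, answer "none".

Trail usage causes annual rainfall (trail usage → elevation → understory diversity → litter depth → annual rainfall) and also causes songbird abundance (trail usage → wildfire frequency → soil moisture → songbird abundance); it is a common cause of both.
Each of the other candidates lacks a causal path to at least one of annual rainfall and songbird abundance, so they do not confound the relationship.

trail usage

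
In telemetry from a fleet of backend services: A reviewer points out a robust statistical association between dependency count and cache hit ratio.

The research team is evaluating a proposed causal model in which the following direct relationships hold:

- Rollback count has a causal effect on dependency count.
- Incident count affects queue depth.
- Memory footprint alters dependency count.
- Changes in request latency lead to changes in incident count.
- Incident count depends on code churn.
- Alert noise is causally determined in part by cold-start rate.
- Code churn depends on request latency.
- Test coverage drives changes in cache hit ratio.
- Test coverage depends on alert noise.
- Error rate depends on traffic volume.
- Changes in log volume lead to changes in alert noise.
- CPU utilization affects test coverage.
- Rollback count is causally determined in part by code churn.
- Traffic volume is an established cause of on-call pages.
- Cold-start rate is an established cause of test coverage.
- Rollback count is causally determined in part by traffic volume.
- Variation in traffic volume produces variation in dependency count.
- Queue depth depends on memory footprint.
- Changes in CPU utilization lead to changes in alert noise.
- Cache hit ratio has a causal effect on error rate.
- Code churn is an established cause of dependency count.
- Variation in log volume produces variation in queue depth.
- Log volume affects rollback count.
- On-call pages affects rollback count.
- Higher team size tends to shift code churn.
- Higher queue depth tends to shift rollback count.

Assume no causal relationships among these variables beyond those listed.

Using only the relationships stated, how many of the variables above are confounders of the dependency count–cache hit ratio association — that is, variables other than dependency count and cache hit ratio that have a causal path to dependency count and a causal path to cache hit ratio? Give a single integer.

1

The common causes are: log volume (to dependency count via log volume → rollback count → dependency count; to cache hit ratio via log volume → alert noise → test coverage → cache hit ratio).
Every other variable lacks a causal path to at least one of dependency count and cache hit ratio.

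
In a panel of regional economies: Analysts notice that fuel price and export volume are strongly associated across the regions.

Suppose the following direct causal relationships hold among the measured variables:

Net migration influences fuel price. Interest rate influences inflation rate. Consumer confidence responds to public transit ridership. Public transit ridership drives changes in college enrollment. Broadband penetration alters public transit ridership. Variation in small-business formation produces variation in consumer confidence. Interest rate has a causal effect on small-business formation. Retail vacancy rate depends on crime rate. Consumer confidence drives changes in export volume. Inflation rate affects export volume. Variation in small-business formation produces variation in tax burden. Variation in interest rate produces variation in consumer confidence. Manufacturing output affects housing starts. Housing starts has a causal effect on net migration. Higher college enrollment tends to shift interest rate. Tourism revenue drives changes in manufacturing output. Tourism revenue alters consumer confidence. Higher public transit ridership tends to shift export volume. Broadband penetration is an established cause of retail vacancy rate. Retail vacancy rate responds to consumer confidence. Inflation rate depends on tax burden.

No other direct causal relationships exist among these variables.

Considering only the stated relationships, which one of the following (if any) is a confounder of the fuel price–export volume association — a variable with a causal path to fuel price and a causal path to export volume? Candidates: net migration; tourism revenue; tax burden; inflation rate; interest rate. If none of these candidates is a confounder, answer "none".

Tourism revenue causes fuel price (tourism revenue → manufacturing output → housing starts → net migration → fuel price) and also causes export volume (tourism revenue → consumer confidence → export volume); it is a common cause of both.
Each of the other candidates lacks a causal path to at least one of fuel price and export volume, so they do not confound the relationship.

tourism revenue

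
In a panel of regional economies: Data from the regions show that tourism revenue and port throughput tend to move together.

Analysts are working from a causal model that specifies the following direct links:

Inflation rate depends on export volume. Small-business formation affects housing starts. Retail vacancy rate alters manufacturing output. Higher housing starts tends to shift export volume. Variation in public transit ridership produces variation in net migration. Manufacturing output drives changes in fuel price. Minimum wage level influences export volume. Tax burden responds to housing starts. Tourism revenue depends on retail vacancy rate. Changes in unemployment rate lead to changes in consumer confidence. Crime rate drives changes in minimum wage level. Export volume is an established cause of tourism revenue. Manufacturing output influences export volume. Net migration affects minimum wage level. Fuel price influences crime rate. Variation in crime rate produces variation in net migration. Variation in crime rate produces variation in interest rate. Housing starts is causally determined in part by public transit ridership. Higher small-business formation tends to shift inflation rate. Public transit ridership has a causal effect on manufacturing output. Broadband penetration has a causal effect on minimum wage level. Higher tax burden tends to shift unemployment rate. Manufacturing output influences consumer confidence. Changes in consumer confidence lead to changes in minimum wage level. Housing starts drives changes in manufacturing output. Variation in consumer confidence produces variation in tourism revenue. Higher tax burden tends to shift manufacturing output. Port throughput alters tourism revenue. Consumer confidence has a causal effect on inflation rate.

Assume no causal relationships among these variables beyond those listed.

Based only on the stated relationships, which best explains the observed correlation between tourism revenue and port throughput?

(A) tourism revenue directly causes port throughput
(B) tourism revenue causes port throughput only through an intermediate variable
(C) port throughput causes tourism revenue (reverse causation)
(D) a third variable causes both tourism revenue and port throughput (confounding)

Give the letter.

The stated link runs port throughput → tourism revenue; tourism revenue has no causal path to port throughput. No variable causes both, so confounding is ruled out. The correlation reflects reverse causation.

C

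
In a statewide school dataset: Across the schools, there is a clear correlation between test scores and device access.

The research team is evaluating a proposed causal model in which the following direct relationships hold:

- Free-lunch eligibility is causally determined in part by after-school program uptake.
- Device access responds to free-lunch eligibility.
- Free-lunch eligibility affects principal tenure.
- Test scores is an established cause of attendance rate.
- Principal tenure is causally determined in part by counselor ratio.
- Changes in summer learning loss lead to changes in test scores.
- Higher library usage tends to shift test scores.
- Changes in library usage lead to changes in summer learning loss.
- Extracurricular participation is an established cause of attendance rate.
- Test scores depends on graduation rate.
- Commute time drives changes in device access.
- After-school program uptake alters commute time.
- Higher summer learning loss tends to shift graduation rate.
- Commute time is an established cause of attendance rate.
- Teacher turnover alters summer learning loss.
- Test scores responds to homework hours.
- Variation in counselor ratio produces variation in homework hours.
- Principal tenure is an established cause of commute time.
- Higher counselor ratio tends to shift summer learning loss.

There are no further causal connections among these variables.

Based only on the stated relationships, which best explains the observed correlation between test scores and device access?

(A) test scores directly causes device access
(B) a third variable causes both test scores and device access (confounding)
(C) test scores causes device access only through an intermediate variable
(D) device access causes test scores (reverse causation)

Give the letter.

B

Counselor ratio causes test scores (counselor ratio → homework hours → test scores) and device access (counselor ratio → principal tenure → commute time → device access) — a common cause creating the correlation.
There is no stated path from test scores to device access or from device access to test scores, so neither direct nor reverse causation applies.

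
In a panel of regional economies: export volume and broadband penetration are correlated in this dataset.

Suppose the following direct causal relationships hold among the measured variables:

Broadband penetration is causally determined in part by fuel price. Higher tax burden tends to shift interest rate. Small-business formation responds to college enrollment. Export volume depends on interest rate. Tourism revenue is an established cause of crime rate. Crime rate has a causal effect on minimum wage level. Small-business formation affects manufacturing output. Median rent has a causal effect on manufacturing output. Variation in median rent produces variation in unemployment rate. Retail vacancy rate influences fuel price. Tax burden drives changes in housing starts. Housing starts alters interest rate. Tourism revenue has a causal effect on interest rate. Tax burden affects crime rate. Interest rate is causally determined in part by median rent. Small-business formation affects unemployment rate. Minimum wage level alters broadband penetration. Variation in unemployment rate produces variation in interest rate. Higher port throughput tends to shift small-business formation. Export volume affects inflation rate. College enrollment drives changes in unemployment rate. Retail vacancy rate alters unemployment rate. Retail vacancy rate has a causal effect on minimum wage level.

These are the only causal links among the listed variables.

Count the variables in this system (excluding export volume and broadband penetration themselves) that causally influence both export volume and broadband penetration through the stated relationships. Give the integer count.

3

The common causes are: retail vacancy rate (to export volume via retail vacancy rate → unemployment rate → interest rate → export volume; to broadband penetration via retail vacancy rate → fuel price → broadband penetration); tax burden (to export volume via tax burden → interest rate → export volume; to broadband penetration via tax burden → crime rate → minimum wage level → broadband penetration); tourism revenue (to export volume via tourism revenue → interest rate → export volume; to broadband penetration via tourism revenue → crime rate → minimum wage level → broadband penetration).
Every other variable lacks a causal path to at least one of export volume and broadband penetration.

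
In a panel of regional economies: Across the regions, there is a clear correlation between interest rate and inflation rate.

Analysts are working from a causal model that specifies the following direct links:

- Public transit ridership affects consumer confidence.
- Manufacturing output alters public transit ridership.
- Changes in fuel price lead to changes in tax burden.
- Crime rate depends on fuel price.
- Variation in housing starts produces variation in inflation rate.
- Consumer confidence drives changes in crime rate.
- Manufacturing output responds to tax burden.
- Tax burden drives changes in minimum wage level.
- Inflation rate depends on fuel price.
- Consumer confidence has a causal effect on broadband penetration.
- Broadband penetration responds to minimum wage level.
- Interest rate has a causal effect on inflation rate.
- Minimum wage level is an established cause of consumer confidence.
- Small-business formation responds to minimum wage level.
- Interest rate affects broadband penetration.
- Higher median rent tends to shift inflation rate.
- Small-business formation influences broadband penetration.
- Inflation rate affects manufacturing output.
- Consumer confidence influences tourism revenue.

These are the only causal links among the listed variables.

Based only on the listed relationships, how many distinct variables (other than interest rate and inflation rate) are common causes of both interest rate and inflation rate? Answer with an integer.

0

No listed variable has a causal path to both interest rate and inflation rate, so there are no common causes.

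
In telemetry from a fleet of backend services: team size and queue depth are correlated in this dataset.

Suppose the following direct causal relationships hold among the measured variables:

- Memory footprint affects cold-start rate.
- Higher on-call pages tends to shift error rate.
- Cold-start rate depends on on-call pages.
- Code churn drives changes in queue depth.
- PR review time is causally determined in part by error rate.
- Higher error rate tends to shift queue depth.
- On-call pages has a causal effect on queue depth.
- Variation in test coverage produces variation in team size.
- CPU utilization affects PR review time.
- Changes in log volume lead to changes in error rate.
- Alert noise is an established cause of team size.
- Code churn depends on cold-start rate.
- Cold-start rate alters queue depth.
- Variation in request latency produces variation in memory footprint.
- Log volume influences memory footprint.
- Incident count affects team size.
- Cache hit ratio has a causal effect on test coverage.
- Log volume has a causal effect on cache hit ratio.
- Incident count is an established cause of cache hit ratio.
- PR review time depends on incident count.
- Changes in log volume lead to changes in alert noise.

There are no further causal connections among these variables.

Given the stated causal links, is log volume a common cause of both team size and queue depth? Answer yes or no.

Log volume has a causal path to team size (log volume → alert noise → team size) and to queue depth (log volume → error rate → queue depth), so it is a common cause of both — a confounder.

yes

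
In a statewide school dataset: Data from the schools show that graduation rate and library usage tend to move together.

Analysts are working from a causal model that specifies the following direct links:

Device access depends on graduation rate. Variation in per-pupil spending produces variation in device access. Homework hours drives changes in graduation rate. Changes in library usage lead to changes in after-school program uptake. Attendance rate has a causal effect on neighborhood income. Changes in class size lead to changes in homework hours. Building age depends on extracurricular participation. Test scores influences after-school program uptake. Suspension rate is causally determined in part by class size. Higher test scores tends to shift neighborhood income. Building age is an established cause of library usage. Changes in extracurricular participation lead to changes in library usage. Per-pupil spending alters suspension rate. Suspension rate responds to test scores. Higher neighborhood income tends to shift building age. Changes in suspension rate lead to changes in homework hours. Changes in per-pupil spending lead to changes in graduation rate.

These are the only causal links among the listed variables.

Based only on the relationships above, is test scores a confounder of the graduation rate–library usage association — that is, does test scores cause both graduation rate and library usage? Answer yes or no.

yes

Test scores has a causal path to graduation rate (test scores → suspension rate → homework hours → graduation rate) and to library usage (test scores → neighborhood income → building age → library usage), so it is a common cause of both — a confounder.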